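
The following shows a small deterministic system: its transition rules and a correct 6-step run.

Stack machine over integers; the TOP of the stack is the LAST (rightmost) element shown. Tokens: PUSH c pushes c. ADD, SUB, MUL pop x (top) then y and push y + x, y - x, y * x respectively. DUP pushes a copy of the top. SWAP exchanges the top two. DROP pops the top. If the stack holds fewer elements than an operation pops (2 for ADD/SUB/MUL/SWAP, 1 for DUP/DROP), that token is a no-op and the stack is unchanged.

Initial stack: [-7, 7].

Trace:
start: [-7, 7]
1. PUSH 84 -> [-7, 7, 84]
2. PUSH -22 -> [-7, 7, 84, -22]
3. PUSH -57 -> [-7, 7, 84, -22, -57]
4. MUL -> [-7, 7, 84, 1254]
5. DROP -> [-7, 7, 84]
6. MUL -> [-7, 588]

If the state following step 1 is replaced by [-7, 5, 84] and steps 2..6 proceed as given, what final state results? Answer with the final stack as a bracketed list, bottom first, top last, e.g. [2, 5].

state after step 1 := [-7, 5, 84]
2. PUSH -22 -> [-7, 5, 84, -22]
3. PUSH -57 -> [-7, 5, 84, -22, -57]
4. MUL -> [-7, 5, 84, 1254]
5. DROP -> [-7, 5, 84]
6. MUL -> [-7, 420]

[-7, 420]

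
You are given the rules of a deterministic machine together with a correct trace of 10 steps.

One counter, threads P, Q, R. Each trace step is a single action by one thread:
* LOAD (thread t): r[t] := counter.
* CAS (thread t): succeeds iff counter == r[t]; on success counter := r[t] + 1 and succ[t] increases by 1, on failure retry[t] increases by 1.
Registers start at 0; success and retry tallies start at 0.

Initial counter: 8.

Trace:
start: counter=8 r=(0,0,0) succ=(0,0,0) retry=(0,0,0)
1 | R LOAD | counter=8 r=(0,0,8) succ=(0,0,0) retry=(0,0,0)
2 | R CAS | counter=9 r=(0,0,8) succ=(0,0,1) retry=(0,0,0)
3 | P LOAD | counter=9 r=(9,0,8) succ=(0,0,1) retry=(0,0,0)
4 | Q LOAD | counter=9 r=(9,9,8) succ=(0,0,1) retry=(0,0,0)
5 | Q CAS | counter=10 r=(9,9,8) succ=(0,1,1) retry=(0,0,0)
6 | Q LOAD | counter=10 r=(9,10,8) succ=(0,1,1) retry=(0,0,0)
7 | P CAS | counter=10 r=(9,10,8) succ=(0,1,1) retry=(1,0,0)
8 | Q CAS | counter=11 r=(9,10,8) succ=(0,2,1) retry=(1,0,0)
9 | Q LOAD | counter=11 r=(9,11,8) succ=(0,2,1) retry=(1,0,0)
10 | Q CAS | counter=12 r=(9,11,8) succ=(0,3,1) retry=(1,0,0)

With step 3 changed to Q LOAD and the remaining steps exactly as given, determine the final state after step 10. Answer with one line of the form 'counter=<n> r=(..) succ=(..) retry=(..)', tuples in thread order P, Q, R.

counter=12 r=(0,11,8) succ=(0,3,1) retry=(1,0,0)

(re-executing from step 3 with the substitution; state before step 3: counter=9 r=(0,0,8) succ=(0,0,1) retry=(0,0,0))
3 | Q LOAD | counter=9 r=(0,9,8) succ=(0,0,1) retry=(0,0,0)
4 | Q LOAD | counter=9 r=(0,9,8) succ=(0,0,1) retry=(0,0,0)
5 | Q CAS | counter=10 r=(0,9,8) succ=(0,1,1) retry=(0,0,0)
6 | Q LOAD | counter=10 r=(0,10,8) succ=(0,1,1) retry=(0,0,0)
7 | P CAS | counter=10 r=(0,10,8) succ=(0,1,1) retry=(1,0,0)
8 | Q CAS | counter=11 r=(0,10,8) succ=(0,2,1) retry=(1,0,0)
9 | Q LOAD | counter=11 r=(0,11,8) succ=(0,2,1) retry=(1,0,0)
10 | Q CAS | counter=12 r=(0,11,8) succ=(0,3,1) retry=(1,0,0)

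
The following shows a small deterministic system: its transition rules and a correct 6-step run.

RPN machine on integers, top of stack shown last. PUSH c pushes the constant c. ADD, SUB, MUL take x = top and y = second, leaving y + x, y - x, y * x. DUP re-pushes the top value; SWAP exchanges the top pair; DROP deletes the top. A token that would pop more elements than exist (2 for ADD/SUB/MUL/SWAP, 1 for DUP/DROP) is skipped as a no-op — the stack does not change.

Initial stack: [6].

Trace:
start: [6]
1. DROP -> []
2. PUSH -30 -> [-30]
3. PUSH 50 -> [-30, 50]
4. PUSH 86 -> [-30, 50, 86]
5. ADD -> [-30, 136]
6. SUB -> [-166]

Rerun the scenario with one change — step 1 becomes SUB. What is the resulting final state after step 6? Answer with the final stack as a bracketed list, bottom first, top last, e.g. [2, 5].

[6, -166]

(re-executing from step 1 with the substitution; state before step 1: [6])
1. SUB -> [6]
2. PUSH -30 -> [6, -30]
3. PUSH 50 -> [6, -30, 50]
4. PUSH 86 -> [6, -30, 50, 86]
5. ADD -> [6, -30, 136]
6. SUB -> [6, -166]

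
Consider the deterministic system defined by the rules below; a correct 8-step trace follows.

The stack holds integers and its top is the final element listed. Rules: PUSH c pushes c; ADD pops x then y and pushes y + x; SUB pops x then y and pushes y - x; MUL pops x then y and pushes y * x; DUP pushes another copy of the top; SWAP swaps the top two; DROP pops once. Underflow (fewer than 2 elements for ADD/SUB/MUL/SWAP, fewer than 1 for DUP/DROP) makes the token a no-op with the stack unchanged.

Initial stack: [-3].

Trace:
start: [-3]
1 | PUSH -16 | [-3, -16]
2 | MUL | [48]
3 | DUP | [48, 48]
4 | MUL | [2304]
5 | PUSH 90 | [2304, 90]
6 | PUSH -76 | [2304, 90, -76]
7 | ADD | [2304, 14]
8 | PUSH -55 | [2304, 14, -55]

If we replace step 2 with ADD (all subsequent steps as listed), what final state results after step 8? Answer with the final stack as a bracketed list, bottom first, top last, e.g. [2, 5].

(re-executing from step 2 with the substitution; state before step 2: [-3, -16])
2 | ADD | [-19]
3 | DUP | [-19, -19]
4 | MUL | [361]
5 | PUSH 90 | [361, 90]
6 | PUSH -76 | [361, 90, -76]
7 | ADD | [361, 14]
8 | PUSH -55 | [361, 14, -55]

[361, 14, -55]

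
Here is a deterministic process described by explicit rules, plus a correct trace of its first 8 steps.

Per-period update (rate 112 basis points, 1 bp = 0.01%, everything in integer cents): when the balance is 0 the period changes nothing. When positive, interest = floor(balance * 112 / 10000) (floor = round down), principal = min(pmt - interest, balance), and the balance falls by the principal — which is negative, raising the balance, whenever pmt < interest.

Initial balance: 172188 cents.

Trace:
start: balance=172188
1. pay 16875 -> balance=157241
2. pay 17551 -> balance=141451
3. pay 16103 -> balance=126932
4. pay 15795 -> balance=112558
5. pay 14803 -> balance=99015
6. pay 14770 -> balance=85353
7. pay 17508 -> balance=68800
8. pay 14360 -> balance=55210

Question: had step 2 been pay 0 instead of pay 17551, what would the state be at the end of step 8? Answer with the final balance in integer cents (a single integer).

73975

(re-executing from step 2 with the substitution; state before step 2: balance=157241)
2. pay 0 -> balance=159002
3. pay 16103 -> balance=144679
4. pay 15795 -> balance=130504
5. pay 14803 -> balance=117162
6. pay 14770 -> balance=103704
7. pay 17508 -> balance=87357
8. pay 14360 -> balance=73975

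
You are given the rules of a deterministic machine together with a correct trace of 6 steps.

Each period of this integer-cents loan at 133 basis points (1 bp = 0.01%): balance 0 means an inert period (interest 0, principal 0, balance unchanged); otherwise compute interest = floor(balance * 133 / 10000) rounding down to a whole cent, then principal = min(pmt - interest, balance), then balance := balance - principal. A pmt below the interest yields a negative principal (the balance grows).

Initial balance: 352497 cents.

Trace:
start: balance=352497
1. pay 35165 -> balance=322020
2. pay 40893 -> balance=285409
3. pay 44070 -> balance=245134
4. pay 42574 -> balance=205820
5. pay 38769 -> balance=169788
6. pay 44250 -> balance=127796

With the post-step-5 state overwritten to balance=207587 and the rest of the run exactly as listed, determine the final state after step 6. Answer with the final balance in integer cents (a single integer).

166097

state after step 5 := balance=207587
6. pay 44250 -> balance=166097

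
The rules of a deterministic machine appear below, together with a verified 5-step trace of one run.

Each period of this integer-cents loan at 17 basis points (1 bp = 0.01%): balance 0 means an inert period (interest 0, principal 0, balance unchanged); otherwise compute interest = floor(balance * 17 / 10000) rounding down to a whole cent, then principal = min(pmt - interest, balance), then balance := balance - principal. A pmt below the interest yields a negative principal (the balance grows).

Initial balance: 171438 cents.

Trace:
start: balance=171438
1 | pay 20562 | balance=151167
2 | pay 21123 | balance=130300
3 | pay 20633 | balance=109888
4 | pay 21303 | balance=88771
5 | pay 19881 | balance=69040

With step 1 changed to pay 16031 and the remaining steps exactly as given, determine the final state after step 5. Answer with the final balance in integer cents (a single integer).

(re-executing from step 1 with the substitution; state before step 1: balance=171438)
1 | pay 16031 | balance=155698
2 | pay 21123 | balance=134839
3 | pay 20633 | balance=114435
4 | pay 21303 | balance=93326
5 | pay 19881 | balance=73603

73603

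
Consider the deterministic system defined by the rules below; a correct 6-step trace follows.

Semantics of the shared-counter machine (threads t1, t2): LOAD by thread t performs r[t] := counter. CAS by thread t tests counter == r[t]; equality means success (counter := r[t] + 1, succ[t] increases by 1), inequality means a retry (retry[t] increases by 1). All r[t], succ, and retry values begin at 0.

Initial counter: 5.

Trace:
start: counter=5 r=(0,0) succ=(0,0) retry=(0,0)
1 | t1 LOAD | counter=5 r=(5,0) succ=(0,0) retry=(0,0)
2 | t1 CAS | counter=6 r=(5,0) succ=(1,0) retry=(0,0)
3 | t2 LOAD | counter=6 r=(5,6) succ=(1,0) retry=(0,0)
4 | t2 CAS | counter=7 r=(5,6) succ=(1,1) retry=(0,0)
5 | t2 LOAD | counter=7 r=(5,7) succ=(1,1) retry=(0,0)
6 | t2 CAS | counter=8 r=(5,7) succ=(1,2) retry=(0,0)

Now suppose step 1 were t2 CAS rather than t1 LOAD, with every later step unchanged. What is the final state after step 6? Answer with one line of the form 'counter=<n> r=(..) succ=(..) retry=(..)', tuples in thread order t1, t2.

counter=7 r=(0,6) succ=(0,2) retry=(1,1)

(re-executing from step 1 with the substitution; state before step 1: counter=5 r=(0,0) succ=(0,0) retry=(0,0))
1 | t2 CAS | counter=5 r=(0,0) succ=(0,0) retry=(0,1)
2 | t1 CAS | counter=5 r=(0,0) succ=(0,0) retry=(1,1)
3 | t2 LOAD | counter=5 r=(0,5) succ=(0,0) retry=(1,1)
4 | t2 CAS | counter=6 r=(0,5) succ=(0,1) retry=(1,1)
5 | t2 LOAD | counter=6 r=(0,6) succ=(0,1) retry=(1,1)
6 | t2 CAS | counter=7 r=(0,6) succ=(0,2) retry=(1,1)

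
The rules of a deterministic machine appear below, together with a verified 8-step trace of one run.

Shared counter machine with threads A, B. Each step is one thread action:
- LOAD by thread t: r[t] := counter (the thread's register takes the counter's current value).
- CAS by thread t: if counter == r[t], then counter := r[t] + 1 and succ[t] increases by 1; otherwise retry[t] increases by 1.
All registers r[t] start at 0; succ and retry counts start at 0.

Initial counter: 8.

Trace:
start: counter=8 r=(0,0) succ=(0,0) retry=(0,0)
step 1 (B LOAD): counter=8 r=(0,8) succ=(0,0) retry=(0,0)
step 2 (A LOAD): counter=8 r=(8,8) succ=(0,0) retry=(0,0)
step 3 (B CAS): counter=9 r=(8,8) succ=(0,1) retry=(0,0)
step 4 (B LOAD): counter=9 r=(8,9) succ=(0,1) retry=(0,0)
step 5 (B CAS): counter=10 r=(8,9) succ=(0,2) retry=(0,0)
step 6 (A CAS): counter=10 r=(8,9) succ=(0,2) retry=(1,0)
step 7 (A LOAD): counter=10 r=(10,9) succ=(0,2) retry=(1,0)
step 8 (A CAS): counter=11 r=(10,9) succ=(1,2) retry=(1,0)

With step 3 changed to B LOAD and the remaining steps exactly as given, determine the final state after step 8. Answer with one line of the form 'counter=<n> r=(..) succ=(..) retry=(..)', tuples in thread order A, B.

counter=10 r=(9,8) succ=(1,1) retry=(1,0)

(re-executing from step 3 with the substitution; state before step 3: counter=8 r=(8,8) succ=(0,0) retry=(0,0))
step 3 (B LOAD): counter=8 r=(8,8) succ=(0,0) retry=(0,0)
step 4 (B LOAD): counter=8 r=(8,8) succ=(0,0) retry=(0,0)
step 5 (B CAS): counter=9 r=(8,8) succ=(0,1) retry=(0,0)
step 6 (A CAS): counter=9 r=(8,8) succ=(0,1) retry=(1,0)
step 7 (A LOAD): counter=9 r=(9,8) succ=(0,1) retry=(1,0)
step 8 (A CAS): counter=10 r=(9,8) succ=(1,1) retry=(1,0)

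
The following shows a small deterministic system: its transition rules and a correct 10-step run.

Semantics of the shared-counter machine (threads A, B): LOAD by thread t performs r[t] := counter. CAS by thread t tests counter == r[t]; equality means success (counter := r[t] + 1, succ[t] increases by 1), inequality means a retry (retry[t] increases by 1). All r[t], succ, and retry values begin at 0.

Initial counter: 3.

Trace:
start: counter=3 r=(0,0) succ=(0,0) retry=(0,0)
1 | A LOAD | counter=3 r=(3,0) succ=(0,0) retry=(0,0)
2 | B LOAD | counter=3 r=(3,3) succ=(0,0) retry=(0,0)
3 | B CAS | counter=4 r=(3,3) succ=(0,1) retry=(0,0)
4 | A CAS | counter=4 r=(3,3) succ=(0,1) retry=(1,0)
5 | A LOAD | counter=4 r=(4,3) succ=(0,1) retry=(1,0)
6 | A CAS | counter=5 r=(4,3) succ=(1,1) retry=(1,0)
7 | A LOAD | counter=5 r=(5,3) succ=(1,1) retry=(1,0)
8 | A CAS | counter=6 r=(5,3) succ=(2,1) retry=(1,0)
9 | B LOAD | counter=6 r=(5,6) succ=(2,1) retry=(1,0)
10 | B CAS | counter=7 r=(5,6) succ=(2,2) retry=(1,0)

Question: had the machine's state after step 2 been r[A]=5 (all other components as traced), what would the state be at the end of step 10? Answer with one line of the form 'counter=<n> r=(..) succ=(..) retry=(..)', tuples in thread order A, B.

state after step 2 := counter=3 r=(5,3) succ=(0,0) retry=(0,0)
3 | B CAS | counter=4 r=(5,3) succ=(0,1) retry=(0,0)
4 | A CAS | counter=4 r=(5,3) succ=(0,1) retry=(1,0)
5 | A LOAD | counter=4 r=(4,3) succ=(0,1) retry=(1,0)
6 | A CAS | counter=5 r=(4,3) succ=(1,1) retry=(1,0)
7 | A LOAD | counter=5 r=(5,3) succ=(1,1) retry=(1,0)
8 | A CAS | counter=6 r=(5,3) succ=(2,1) retry=(1,0)
9 | B LOAD | counter=6 r=(5,6) succ=(2,1) retry=(1,0)
10 | B CAS | counter=7 r=(5,6) succ=(2,2) retry=(1,0)

counter=7 r=(5,6) succ=(2,2) retry=(1,0)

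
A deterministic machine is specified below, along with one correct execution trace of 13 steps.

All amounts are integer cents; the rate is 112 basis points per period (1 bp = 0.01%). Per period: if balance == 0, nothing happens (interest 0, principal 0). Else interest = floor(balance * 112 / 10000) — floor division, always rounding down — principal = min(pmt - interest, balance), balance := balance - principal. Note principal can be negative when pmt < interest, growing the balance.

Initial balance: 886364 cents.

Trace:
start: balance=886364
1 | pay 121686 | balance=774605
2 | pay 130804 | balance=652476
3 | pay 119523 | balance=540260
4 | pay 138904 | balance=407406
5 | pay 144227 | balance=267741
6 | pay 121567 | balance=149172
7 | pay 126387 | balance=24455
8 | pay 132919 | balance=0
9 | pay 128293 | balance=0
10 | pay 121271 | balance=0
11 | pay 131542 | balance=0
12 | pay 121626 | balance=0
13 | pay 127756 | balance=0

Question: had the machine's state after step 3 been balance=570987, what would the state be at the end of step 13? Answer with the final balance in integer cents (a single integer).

0

state after step 3 := balance=570987
4 | pay 138904 | balance=438478
5 | pay 144227 | balance=299161
6 | pay 121567 | balance=180944
7 | pay 126387 | balance=56583
8 | pay 132919 | balance=0
9 | pay 128293 | balance=0
10 | pay 121271 | balance=0
11 | pay 131542 | balance=0
12 | pay 121626 | balance=0
13 | pay 127756 | balance=0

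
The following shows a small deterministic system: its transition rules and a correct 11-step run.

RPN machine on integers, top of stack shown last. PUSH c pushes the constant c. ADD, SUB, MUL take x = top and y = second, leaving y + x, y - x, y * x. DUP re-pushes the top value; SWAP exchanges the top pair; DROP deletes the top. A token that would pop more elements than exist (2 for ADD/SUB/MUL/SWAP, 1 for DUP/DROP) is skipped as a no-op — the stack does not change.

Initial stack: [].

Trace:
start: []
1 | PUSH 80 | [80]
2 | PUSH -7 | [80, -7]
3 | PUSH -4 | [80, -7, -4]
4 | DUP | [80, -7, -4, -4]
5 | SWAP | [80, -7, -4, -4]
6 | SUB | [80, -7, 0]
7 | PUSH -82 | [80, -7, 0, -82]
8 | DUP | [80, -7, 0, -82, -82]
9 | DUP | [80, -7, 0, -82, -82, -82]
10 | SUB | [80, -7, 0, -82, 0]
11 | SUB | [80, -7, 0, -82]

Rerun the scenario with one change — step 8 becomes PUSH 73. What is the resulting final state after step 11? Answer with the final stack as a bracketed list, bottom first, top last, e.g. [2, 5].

[80, -7, 0, -82]

(re-executing from step 8 with the substitution; state before step 8: [80, -7, 0, -82])
8 | PUSH 73 | [80, -7, 0, -82, 73]
9 | DUP | [80, -7, 0, -82, 73, 73]
10 | SUB | [80, -7, 0, -82, 0]
11 | SUB | [80, -7, 0, -82]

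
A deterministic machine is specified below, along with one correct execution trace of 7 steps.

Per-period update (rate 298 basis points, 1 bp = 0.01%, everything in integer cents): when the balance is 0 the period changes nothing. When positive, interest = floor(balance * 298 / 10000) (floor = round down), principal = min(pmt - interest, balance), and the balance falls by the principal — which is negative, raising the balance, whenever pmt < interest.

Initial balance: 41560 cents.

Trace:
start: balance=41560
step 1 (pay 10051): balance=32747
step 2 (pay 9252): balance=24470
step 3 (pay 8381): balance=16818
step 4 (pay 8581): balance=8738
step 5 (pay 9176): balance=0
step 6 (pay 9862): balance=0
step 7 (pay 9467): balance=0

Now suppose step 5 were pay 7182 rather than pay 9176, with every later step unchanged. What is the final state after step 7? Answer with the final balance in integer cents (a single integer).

0

(re-executing from step 5 with the substitution; state before step 5: balance=8738)
step 5 (pay 7182): balance=1816
step 6 (pay 9862): balance=0
step 7 (pay 9467): balance=0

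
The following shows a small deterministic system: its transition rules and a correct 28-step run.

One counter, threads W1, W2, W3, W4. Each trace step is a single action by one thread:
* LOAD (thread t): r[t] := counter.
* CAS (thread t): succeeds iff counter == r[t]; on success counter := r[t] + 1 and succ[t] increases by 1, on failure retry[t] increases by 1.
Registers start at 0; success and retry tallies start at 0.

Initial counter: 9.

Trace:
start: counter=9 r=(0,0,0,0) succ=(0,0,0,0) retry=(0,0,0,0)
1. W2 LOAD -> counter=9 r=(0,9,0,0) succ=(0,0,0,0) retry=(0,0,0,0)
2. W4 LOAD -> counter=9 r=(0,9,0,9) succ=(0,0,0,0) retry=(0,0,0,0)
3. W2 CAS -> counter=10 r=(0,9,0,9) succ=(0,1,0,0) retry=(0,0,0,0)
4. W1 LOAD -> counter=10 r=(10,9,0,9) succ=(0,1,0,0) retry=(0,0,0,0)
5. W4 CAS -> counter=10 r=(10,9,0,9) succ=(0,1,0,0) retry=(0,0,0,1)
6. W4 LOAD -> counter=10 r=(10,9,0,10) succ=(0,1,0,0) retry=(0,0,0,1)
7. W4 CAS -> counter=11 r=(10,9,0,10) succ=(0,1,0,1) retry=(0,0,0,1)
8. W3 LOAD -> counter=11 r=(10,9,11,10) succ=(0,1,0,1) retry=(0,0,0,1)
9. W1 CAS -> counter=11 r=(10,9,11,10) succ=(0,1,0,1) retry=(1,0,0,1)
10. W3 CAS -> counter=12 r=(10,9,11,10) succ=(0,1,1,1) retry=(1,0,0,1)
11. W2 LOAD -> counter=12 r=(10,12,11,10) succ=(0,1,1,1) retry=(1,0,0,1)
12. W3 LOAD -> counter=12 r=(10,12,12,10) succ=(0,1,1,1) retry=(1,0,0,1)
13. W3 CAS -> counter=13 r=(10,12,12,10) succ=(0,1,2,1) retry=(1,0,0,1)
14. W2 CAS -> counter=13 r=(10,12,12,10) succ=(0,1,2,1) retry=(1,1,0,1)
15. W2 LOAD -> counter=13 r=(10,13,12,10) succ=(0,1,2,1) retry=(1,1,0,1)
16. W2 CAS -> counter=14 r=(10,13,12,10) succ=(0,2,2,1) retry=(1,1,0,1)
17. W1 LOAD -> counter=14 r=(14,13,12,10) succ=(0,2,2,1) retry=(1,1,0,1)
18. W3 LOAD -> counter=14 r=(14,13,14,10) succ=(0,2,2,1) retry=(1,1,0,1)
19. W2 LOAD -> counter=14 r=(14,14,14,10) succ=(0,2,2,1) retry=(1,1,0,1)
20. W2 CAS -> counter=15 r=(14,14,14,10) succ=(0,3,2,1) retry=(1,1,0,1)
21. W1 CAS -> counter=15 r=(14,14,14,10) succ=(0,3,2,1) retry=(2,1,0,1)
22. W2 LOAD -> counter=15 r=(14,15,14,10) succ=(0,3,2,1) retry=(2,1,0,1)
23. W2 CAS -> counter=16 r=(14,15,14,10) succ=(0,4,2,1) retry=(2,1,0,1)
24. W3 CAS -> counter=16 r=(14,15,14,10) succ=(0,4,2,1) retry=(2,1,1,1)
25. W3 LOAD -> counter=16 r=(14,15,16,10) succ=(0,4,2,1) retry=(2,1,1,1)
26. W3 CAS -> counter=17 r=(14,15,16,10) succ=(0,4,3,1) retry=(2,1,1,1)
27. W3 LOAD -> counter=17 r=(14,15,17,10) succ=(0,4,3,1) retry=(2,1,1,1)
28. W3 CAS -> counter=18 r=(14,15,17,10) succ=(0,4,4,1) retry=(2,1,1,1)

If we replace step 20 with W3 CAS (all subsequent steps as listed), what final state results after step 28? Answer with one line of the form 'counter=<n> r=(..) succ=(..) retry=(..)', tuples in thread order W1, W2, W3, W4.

(re-executing from step 20 with the substitution; state before step 20: counter=14 r=(14,14,14,10) succ=(0,2,2,1) retry=(1,1,0,1))
20. W3 CAS -> counter=15 r=(14,14,14,10) succ=(0,2,3,1) retry=(1,1,0,1)
21. W1 CAS -> counter=15 r=(14,14,14,10) succ=(0,2,3,1) retry=(2,1,0,1)
22. W2 LOAD -> counter=15 r=(14,15,14,10) succ=(0,2,3,1) retry=(2,1,0,1)
23. W2 CAS -> counter=16 r=(14,15,14,10) succ=(0,3,3,1) retry=(2,1,0,1)
24. W3 CAS -> counter=16 r=(14,15,14,10) succ=(0,3,3,1) retry=(2,1,1,1)
25. W3 LOAD -> counter=16 r=(14,15,16,10) succ=(0,3,3,1) retry=(2,1,1,1)
26. W3 CAS -> counter=17 r=(14,15,16,10) succ=(0,3,4,1) retry=(2,1,1,1)
27. W3 LOAD -> counter=17 r=(14,15,17,10) succ=(0,3,4,1) retry=(2,1,1,1)
28. W3 CAS -> counter=18 r=(14,15,17,10) succ=(0,3,5,1) retry=(2,1,1,1)

counter=18 r=(14,15,17,10) succ=(0,3,5,1) retry=(2,1,1,1)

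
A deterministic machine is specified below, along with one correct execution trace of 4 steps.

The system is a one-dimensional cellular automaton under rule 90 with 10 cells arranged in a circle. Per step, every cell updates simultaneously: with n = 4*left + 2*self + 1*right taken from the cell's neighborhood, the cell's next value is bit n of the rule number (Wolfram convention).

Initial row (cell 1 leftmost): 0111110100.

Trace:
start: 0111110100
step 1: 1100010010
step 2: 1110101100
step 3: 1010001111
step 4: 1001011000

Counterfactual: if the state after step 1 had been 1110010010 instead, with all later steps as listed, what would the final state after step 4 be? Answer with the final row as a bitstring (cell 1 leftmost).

1100001001

state after step 1 := 1110010010
step 2: 1011101100
step 3: 0010101111
step 4: 1100001001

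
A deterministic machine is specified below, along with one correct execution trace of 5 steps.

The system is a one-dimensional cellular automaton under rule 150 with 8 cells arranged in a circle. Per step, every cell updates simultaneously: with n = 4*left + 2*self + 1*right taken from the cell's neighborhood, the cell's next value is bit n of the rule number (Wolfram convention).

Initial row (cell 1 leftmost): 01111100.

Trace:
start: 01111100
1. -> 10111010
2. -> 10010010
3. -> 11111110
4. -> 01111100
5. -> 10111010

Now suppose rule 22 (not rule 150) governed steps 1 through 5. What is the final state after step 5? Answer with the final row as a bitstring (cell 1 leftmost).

10000010

(re-executing steps 1..5 under rule 22; state before step 1: 01111100)
1. -> 10000010
2. -> 11000110
3. -> 00101000
4. -> 01101100
5. -> 10000010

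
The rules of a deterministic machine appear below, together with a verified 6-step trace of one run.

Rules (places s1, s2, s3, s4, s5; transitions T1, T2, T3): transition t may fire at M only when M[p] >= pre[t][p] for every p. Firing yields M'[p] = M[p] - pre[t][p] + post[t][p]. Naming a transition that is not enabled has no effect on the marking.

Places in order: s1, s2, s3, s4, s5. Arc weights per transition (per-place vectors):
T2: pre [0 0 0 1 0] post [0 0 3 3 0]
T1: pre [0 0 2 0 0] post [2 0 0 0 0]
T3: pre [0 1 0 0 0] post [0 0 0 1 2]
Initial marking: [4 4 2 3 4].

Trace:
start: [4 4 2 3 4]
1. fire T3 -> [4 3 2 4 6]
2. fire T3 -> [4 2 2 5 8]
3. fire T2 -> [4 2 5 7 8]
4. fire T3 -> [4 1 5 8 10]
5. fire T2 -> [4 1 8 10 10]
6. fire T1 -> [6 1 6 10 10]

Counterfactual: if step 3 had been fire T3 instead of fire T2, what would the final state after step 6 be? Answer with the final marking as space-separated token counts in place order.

(re-executing from step 3 with the substitution; state before step 3: [4 2 2 5 8])
3. fire T3 -> [4 1 2 6 10]
4. fire T3 -> [4 0 2 7 12]
5. fire T2 -> [4 0 5 9 12]
6. fire T1 -> [6 0 3 9 12]

6 0 3 9 12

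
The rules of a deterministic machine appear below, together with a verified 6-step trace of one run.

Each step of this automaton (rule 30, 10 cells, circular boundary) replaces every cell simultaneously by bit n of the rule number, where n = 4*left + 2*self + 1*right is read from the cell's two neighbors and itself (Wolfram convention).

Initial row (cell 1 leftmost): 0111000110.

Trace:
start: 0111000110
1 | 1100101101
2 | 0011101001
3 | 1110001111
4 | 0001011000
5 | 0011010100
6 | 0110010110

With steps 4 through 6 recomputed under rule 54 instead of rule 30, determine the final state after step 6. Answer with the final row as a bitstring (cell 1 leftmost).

0100000100

(re-executing steps 4..6 under rule 54; state before step 4: 1110001111)
4 | 0001010000
5 | 0011111000
6 | 0100000100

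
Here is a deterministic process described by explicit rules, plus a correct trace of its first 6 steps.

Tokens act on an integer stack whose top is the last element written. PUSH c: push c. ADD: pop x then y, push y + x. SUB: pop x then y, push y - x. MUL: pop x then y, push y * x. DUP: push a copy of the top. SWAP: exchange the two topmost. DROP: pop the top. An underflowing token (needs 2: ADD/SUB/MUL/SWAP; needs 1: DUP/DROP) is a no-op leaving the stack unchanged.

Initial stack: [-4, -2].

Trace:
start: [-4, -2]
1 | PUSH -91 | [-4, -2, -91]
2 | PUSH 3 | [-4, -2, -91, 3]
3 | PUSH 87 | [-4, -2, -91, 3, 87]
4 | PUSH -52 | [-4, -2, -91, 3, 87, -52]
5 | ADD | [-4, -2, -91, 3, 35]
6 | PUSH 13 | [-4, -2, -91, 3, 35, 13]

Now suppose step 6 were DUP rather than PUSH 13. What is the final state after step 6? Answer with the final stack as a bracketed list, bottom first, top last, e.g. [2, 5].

[-4, -2, -91, 3, 35, 35]

(re-executing from step 6 with the substitution; state before step 6: [-4, -2, -91, 3, 35])
6 | DUP | [-4, -2, -91, 3, 35, 35]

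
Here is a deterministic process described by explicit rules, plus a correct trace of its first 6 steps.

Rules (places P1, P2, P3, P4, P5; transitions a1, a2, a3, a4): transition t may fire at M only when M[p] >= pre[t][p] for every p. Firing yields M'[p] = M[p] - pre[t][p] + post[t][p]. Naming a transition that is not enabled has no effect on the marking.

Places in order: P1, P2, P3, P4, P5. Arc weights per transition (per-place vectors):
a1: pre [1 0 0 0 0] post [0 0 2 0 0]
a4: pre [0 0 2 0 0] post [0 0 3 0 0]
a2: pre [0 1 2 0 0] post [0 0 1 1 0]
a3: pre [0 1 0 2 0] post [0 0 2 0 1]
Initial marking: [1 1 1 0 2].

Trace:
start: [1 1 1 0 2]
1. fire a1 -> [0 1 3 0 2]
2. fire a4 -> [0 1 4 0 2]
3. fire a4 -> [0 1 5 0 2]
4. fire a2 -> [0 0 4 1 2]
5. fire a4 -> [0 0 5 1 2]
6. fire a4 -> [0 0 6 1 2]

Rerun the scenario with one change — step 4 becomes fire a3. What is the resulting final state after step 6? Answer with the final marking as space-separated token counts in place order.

(re-executing from step 4 with the substitution; state before step 4: [0 1 5 0 2])
4. fire a3 -> [0 1 5 0 2]
5. fire a4 -> [0 1 6 0 2]
6. fire a4 -> [0 1 7 0 2]

0 1 7 0 2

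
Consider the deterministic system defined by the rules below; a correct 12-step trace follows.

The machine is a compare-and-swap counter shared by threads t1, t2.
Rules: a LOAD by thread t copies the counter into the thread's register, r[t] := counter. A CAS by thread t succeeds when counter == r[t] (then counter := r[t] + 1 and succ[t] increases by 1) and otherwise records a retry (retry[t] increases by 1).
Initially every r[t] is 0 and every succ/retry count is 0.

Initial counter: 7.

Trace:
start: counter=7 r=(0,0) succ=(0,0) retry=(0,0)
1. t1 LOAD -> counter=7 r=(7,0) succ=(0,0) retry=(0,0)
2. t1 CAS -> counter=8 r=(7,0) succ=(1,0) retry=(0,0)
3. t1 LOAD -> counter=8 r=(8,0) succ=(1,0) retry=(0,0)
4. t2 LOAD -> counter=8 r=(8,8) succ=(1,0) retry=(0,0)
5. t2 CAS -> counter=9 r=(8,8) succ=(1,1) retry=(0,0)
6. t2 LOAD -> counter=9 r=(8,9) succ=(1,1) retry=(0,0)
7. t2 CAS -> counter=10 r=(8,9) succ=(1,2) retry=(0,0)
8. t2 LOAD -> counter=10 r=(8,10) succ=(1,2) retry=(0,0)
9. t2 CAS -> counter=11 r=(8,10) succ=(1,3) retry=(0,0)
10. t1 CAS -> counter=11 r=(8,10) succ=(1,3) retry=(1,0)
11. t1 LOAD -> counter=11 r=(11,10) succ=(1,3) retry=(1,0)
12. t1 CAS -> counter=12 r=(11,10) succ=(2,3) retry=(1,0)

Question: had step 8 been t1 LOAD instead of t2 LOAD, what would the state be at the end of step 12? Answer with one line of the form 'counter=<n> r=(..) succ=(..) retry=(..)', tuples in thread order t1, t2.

counter=12 r=(11,9) succ=(3,2) retry=(0,1)

(re-executing from step 8 with the substitution; state before step 8: counter=10 r=(8,9) succ=(1,2) retry=(0,0))
8. t1 LOAD -> counter=10 r=(10,9) succ=(1,2) retry=(0,0)
9. t2 CAS -> counter=10 r=(10,9) succ=(1,2) retry=(0,1)
10. t1 CAS -> counter=11 r=(10,9) succ=(2,2) retry=(0,1)
11. t1 LOAD -> counter=11 r=(11,9) succ=(2,2) retry=(0,1)
12. t1 CAS -> counter=12 r=(11,9) succ=(3,2) retry=(0,1)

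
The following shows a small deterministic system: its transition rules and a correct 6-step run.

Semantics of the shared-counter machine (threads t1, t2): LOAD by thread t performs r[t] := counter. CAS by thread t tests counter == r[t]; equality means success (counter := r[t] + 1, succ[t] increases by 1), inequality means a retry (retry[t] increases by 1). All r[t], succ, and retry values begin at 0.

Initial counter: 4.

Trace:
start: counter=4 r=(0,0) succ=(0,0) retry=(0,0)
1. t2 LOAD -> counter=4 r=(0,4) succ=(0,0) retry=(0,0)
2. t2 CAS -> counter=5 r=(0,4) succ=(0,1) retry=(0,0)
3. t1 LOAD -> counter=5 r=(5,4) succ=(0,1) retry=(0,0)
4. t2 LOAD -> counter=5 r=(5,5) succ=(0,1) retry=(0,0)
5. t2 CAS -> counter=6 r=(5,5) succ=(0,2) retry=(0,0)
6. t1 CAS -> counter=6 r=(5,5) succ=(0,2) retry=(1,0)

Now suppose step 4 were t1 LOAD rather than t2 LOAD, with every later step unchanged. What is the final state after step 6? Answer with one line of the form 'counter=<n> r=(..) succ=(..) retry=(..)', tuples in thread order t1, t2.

counter=6 r=(5,4) succ=(1,1) retry=(0,1)

(re-executing from step 4 with the substitution; state before step 4: counter=5 r=(5,4) succ=(0,1) retry=(0,0))
4. t1 LOAD -> counter=5 r=(5,4) succ=(0,1) retry=(0,0)
5. t2 CAS -> counter=5 r=(5,4) succ=(0,1) retry=(0,1)
6. t1 CAS -> counter=6 r=(5,4) succ=(1,1) retry=(0,1)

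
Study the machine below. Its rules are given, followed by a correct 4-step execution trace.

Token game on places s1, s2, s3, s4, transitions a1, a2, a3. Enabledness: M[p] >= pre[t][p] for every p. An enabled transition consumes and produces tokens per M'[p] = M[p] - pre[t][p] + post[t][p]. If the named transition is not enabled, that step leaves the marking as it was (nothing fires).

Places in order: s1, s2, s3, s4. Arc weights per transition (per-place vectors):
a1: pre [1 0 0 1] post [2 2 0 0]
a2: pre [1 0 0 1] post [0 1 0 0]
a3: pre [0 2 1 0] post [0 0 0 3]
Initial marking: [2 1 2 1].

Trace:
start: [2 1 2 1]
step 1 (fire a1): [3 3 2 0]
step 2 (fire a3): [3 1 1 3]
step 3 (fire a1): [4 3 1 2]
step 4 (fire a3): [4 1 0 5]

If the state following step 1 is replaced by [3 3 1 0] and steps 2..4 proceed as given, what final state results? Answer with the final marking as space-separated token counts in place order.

4 3 0 2

state after step 1 := [3 3 1 0]
step 2 (fire a3): [3 1 0 3]
step 3 (fire a1): [4 3 0 2]
step 4 (fire a3): [4 3 0 2]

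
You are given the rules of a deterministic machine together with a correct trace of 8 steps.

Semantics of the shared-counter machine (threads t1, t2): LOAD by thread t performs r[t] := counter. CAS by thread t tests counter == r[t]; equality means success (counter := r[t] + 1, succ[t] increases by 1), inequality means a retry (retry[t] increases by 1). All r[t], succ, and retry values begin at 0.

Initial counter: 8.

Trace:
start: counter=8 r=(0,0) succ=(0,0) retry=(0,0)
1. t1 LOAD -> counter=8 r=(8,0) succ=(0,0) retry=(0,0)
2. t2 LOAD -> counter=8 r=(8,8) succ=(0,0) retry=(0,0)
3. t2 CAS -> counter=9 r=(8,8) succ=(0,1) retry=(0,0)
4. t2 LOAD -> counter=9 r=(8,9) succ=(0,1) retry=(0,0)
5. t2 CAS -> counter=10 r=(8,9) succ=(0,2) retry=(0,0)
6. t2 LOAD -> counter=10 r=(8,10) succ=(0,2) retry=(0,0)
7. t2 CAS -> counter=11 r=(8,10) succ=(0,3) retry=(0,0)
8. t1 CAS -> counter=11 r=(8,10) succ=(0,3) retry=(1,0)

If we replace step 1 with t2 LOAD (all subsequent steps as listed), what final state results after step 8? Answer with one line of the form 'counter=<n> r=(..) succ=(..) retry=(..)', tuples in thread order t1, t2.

(re-executing from step 1 with the substitution; state before step 1: counter=8 r=(0,0) succ=(0,0) retry=(0,0))
1. t2 LOAD -> counter=8 r=(0,8) succ=(0,0) retry=(0,0)
2. t2 LOAD -> counter=8 r=(0,8) succ=(0,0) retry=(0,0)
3. t2 CAS -> counter=9 r=(0,8) succ=(0,1) retry=(0,0)
4. t2 LOAD -> counter=9 r=(0,9) succ=(0,1) retry=(0,0)
5. t2 CAS -> counter=10 r=(0,9) succ=(0,2) retry=(0,0)
6. t2 LOAD -> counter=10 r=(0,10) succ=(0,2) retry=(0,0)
7. t2 CAS -> counter=11 r=(0,10) succ=(0,3) retry=(0,0)
8. t1 CAS -> counter=11 r=(0,10) succ=(0,3) retry=(1,0)

counter=11 r=(0,10) succ=(0,3) retry=(1,0)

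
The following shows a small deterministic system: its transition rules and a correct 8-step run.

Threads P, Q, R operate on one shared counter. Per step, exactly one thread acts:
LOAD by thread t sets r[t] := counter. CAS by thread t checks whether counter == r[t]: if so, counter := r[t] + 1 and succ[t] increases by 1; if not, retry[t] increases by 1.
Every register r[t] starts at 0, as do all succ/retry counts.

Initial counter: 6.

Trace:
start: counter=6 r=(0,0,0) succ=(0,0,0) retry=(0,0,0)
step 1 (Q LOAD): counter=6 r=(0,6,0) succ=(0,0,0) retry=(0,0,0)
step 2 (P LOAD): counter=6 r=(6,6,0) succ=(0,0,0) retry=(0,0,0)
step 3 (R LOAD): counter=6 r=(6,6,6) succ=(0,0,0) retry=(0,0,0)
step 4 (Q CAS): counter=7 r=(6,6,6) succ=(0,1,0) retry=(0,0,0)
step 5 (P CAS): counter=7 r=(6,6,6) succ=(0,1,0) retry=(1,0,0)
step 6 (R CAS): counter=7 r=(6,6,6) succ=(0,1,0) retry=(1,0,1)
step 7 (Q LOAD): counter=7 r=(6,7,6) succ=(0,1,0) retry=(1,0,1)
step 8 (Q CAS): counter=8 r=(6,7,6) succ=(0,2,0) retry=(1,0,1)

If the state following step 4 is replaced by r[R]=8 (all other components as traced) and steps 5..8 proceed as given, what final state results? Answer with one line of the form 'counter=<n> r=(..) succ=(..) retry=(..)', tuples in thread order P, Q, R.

state after step 4 := counter=7 r=(6,6,8) succ=(0,1,0) retry=(0,0,0)
step 5 (P CAS): counter=7 r=(6,6,8) succ=(0,1,0) retry=(1,0,0)
step 6 (R CAS): counter=7 r=(6,6,8) succ=(0,1,0) retry=(1,0,1)
step 7 (Q LOAD): counter=7 r=(6,7,8) succ=(0,1,0) retry=(1,0,1)
step 8 (Q CAS): counter=8 r=(6,7,8) succ=(0,2,0) retry=(1,0,1)

counter=8 r=(6,7,8) succ=(0,2,0) retry=(1,0,1)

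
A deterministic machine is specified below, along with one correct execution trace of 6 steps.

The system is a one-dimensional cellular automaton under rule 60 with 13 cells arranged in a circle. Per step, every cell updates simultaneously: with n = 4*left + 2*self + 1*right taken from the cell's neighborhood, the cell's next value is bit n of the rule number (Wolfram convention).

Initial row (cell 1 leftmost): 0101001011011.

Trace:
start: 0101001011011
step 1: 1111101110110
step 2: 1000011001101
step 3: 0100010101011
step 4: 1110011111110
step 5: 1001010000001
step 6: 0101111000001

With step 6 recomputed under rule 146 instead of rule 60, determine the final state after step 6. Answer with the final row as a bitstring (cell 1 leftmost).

(re-executing step 6 under rule 146; state before step 6: 1001010000001)
step 6: 0110001000010

0110001000010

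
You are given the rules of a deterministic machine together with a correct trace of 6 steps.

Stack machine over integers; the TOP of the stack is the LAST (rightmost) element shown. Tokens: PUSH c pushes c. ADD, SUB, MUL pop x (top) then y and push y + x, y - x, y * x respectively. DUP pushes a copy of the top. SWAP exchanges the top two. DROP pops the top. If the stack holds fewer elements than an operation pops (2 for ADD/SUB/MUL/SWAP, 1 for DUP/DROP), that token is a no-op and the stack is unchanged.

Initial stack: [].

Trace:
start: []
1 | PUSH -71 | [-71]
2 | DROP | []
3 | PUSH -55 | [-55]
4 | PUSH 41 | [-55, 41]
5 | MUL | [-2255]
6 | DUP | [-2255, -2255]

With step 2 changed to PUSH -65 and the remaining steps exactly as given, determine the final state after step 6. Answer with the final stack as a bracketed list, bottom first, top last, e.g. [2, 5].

[-71, -65, -2255, -2255]

(re-executing from step 2 with the substitution; state before step 2: [-71])
2 | PUSH -65 | [-71, -65]
3 | PUSH -55 | [-71, -65, -55]
4 | PUSH 41 | [-71, -65, -55, 41]
5 | MUL | [-71, -65, -2255]
6 | DUP | [-71, -65, -2255, -2255]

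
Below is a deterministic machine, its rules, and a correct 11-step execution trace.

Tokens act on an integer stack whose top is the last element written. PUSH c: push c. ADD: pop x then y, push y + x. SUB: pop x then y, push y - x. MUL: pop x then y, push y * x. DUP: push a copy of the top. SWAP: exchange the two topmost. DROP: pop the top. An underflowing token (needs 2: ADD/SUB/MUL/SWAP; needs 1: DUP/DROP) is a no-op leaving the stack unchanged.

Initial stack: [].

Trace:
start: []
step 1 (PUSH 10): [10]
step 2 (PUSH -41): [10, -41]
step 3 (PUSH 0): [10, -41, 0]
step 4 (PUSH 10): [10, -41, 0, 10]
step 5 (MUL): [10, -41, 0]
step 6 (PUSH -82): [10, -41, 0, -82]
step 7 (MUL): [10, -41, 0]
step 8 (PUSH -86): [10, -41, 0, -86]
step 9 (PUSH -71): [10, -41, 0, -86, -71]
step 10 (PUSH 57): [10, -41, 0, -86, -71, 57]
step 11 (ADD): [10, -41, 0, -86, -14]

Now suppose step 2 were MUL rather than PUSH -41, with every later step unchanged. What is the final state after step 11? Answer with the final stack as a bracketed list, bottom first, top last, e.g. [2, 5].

(re-executing from step 2 with the substitution; state before step 2: [10])
step 2 (MUL): [10]
step 3 (PUSH 0): [10, 0]
step 4 (PUSH 10): [10, 0, 10]
step 5 (MUL): [10, 0]
step 6 (PUSH -82): [10, 0, -82]
step 7 (MUL): [10, 0]
step 8 (PUSH -86): [10, 0, -86]
step 9 (PUSH -71): [10, 0, -86, -71]
step 10 (PUSH 57): [10, 0, -86, -71, 57]
step 11 (ADD): [10, 0, -86, -14]

[10, 0, -86, -14]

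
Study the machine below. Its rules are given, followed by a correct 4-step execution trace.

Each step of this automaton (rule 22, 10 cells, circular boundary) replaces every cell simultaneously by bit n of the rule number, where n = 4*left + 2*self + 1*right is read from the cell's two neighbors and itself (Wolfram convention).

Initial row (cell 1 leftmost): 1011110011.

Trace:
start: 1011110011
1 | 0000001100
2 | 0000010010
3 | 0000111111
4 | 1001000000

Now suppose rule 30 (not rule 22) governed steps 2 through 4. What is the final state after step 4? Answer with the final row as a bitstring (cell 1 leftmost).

1001101110

(re-executing steps 2..4 under rule 30; state before step 2: 0000001100)
2 | 0000011010
3 | 0000110011
4 | 1001101110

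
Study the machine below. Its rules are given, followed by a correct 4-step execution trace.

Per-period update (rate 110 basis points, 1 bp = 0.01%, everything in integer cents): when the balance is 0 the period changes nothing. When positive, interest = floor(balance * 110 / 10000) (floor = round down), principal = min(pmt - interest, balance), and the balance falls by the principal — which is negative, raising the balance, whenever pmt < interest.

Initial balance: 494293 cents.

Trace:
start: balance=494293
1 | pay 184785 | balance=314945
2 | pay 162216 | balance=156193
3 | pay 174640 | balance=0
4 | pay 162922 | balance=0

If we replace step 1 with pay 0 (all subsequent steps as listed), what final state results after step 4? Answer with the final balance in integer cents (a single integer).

(re-executing from step 1 with the substitution; state before step 1: balance=494293)
1 | pay 0 | balance=499730
2 | pay 162216 | balance=343011
3 | pay 174640 | balance=172144
4 | pay 162922 | balance=11115

11115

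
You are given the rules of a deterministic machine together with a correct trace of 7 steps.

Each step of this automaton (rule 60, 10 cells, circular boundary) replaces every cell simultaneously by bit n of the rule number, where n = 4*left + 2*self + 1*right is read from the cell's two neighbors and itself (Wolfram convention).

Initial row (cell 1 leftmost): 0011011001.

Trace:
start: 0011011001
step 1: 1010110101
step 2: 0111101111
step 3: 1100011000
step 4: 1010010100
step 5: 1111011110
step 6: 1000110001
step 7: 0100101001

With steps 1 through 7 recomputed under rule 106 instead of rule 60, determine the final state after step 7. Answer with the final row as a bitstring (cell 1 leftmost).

(re-executing steps 1..7 under rule 106; state before step 1: 0011011001)
step 1: 0111111010
step 2: 1100001100
step 3: 1100011101
step 4: 0100110111
step 5: 1001111101
step 6: 1011000111
step 7: 1111001100

1111001100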